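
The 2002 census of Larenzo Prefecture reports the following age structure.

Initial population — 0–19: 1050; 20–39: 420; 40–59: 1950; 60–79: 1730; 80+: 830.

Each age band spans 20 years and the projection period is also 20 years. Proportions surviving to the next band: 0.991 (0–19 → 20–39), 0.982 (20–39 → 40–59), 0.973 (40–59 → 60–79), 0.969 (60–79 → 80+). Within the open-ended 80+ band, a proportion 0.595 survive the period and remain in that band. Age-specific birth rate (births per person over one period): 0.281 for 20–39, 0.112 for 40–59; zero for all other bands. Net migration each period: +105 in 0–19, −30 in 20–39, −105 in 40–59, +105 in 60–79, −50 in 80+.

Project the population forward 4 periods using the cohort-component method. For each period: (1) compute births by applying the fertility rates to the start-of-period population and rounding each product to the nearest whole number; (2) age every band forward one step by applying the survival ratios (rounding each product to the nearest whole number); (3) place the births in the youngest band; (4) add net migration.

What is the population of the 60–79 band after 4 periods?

After projecting period 1:
Births: 420 × 0.281 = 118 ; 1950 × 0.112 = 218 — total 336
20–39: 1050 × 0.991 = 1041
40–59: 420 × 0.982 = 412
60–79: 1950 × 0.973 = 1897
80+: 1730 × 0.969 + 830 × 0.595 = 1676 + 494 = 2170
Net migration: 0–19 + 105 → 441; 20–39 − 30 → 1011; 40–59 − 105 → 307; 60–79 + 105 → 2002; 80+ − 50 → 2120
Giving 441 / 1011 / 307 / 2002 / 2120.
After projecting period 2:
Births: 1011 × 0.281 = 284 ; 307 × 0.112 = 34 — total 318
20–39: 441 × 0.991 = 437
40–59: 1011 × 0.982 = 993
60–79: 307 × 0.973 = 299
80+: 2002 × 0.969 + 2120 × 0.595 = 1940 + 1261 = 3201
Net migration: 0–19 + 105 → 423; 20–39 − 30 → 407; 40–59 − 105 → 888; 60–79 + 105 → 404; 80+ − 50 → 3151
Giving 423 / 407 / 888 / 404 / 3151.
After projecting period 3:
Births: 407 × 0.281 = 114 ; 888 × 0.112 = 99 — total 213
20–39: 423 × 0.991 = 419
40–59: 407 × 0.982 = 400
60–79: 888 × 0.973 = 864
80+: 404 × 0.969 + 3151 × 0.595 = 391 + 1875 = 2266
Net migration: 0–19 + 105 → 318; 20–39 − 30 → 389; 40–59 − 105 → 295; 60–79 + 105 → 969; 80+ − 50 → 2216
Giving 318 / 389 / 295 / 969 / 2216.
After projecting period 4:
Births: 389 × 0.281 = 109 ; 295 × 0.112 = 33 — total 142
20–39: 318 × 0.991 = 315
40–59: 389 × 0.982 = 382
60–79: 295 × 0.973 = 287
80+: 969 × 0.969 + 2216 × 0.595 = 939 + 1319 = 2258
Net migration: 0–19 + 105 → 247; 20–39 − 30 → 285; 40–59 − 105 → 277; 60–79 + 105 → 392; 80+ − 50 → 2208
Giving 247 / 285 / 277 / 392 / 2208.

392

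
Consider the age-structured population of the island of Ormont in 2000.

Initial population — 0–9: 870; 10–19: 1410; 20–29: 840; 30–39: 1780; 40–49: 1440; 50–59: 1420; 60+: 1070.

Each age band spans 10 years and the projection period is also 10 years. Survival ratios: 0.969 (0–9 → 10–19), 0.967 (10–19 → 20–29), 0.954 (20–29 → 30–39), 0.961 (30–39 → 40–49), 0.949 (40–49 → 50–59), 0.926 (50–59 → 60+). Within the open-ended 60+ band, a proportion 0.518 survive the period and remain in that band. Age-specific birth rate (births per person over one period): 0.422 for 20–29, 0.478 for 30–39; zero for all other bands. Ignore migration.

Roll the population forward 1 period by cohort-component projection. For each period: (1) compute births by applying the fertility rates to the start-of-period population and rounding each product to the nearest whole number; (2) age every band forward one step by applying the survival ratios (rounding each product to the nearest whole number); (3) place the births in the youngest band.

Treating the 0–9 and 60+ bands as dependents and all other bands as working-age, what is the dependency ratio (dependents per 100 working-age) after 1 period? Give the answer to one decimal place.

50.5

(Groups numbered youngest = 1 to oldest = 7.)
Period 1:
Births: 840 * 0.422 = 354  |  1780 * 0.478 = 851 → 1205
Group 2: 870 * 0.969 = 843
Group 3: 1410 * 0.967 = 1363
Group 4: 840 * 0.954 = 801
Group 5: 1780 * 0.961 = 1711
Group 6: 1440 * 0.949 = 1367
Group 7: 1420 * 0.926 + 1070 * 0.518 = 1315 + 554 = 1869
End of period: [1205, 843, 1363, 801, 1711, 1367, 1869]
Dependents (band 0–9 + band 60+) = 1205 + 1869 = 3074; working-age = 6085; ratio = 3074/6085 × 100 = 50.5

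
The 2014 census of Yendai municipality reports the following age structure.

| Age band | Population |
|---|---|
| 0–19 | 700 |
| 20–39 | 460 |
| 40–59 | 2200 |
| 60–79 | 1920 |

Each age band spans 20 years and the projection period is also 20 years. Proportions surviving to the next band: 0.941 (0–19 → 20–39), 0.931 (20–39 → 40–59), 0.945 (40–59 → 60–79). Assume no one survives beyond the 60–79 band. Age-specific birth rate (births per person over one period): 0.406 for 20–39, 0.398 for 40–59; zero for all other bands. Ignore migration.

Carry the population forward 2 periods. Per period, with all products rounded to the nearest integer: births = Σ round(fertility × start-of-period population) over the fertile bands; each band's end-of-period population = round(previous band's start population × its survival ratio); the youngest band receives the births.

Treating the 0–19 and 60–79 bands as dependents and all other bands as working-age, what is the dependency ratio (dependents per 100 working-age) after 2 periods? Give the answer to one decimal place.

Call the bands 1 to 4, youngest first.
Period 1.
Births: 460 × 0.406 = 187, 2200 × 0.398 = 876 → total 1063
Band 2: 700 × 0.941 = 659
Band 3: 460 × 0.931 = 428
Band 4: 2200 × 0.945 = 2079
→ [1063, 659, 428, 2079]
Period 2.
Births: 659 × 0.406 = 268, 428 × 0.398 = 170 → total 438
Band 2: 1063 × 0.941 = 1000
Band 3: 659 × 0.931 = 614
Band 4: 428 × 0.945 = 404
→ [438, 1000, 614, 404]
Dependents (band 0–19 + band 60–79) = 438 + 404 = 842; working-age = 1614; ratio = 842/1614 × 100 = 52.2

52.2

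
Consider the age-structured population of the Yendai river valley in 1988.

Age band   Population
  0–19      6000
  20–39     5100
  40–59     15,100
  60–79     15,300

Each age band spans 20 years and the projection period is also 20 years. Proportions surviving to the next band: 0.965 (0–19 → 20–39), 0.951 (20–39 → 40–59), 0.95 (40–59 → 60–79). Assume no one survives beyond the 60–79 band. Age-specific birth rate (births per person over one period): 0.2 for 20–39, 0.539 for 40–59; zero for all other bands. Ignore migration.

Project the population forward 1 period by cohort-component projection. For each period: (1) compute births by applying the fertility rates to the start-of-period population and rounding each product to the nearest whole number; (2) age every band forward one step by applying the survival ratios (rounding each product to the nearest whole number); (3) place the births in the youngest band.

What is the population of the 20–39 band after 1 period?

5790

Let band 1 be 0–19 through band 4 = 60–79.
Period 1:
Births: 5100 * 0.2 = 1020 ; 15100 * 0.539 = 8139 — total 9159
Band 2: 6000 * 0.965 = 5790
Band 3: 5100 * 0.951 = 4850
Band 4: 15100 * 0.95 = 14345
→ [9159, 5790, 4850, 14345]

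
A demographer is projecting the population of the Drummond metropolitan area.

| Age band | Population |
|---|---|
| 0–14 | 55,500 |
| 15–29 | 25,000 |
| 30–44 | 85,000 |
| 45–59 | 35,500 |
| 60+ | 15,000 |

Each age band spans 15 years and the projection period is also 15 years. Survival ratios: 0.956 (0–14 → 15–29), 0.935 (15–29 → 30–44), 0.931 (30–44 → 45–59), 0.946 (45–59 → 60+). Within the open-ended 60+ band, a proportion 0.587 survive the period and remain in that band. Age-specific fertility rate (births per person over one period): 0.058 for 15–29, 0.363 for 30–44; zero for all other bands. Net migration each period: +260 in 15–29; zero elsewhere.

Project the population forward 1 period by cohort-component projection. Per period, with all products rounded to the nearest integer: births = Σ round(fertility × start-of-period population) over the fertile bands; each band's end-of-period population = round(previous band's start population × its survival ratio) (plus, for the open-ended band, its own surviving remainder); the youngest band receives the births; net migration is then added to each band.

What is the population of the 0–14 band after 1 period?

Period 1.
Births: 25000 * 0.058 = 1450, 85000 * 0.363 = 30855 — total 32305
15–29: 55500 * 0.956 = 53058
30–44: 25000 * 0.935 = 23375
45–59: 85000 * 0.931 = 79135
60+: 35500 * 0.946 + 15000 * 0.587 = 33583 + 8805 = 42388
Net migration: 15–29 + 260 → 53318
Giving 32305 / 53318 / 23375 / 79135 / 42388.

32305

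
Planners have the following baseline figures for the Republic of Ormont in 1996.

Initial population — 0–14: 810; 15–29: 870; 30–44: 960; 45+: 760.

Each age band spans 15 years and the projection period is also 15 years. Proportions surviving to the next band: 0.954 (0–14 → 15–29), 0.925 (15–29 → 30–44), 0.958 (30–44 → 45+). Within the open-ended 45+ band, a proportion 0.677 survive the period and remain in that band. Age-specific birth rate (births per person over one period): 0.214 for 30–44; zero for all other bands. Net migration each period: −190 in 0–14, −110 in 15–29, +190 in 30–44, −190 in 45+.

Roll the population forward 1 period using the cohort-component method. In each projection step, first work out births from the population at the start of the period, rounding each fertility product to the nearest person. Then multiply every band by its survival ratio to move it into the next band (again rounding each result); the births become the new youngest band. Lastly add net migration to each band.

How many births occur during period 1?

Numbering the bands 1..4 from youngest to oldest:
— Period 1 —
Births: 960 × 0.214 = 205
Band 2: 810 × 0.954 = 773
Band 3: 870 × 0.925 = 805
Band 4: 960 × 0.958 + 760 × 0.677 = 920 + 515 = 1435
Net migration: Band 1 − 190 → 15; Band 2 − 110 → 663; Band 3 + 190 → 995; Band 4 − 190 → 1245
Giving 15 / 663 / 995 / 1245.

205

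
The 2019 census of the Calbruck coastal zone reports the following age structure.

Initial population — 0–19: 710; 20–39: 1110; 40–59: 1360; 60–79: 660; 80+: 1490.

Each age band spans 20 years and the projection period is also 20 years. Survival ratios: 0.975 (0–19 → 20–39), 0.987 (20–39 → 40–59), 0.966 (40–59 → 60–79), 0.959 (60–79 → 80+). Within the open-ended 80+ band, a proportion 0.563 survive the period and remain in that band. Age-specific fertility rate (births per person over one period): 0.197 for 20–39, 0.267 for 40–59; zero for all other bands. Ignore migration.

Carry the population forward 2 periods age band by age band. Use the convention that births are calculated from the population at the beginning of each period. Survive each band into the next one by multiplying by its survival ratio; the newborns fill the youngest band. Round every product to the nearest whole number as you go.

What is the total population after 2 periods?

[period 1]
Births: 1110 * 0.197 = 219, 1360 * 0.267 = 363 — total 582
20–39: 710 * 0.975 = 692
40–59: 1110 * 0.987 = 1096
60–79: 1360 * 0.966 = 1314
80+: 660 * 0.959 + 1490 * 0.563 = 633 + 839 = 1472
Population now: 0–19=582, 20–39=692, 40–59=1096, 60–79=1314, 80+=1472
[period 2]
Births: 692 * 0.197 = 136, 1096 * 0.267 = 293 — total 429
20–39: 582 * 0.975 = 567
40–59: 692 * 0.987 = 683
60–79: 1096 * 0.966 = 1059
80+: 1314 * 0.959 + 1472 * 0.563 = 1260 + 829 = 2089
Population now: 0–19=429, 20–39=567, 40–59=683, 60–79=1059, 80+=2089
Total after period 2: 429 + 567 + 683 + 1059 + 2089 = 4827

4827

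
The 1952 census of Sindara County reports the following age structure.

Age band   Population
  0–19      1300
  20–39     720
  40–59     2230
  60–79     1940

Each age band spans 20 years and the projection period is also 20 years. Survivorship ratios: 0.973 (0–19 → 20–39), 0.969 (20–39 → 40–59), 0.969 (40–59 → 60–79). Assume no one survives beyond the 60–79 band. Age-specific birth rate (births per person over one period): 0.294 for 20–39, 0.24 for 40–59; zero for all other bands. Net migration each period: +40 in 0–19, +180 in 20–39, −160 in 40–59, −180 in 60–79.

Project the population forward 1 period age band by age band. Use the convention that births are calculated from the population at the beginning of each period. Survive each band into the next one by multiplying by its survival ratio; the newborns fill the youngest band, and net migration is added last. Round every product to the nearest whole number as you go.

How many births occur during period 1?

After projecting period 1:
Births: 720 × 0.294 = 212  |  2230 × 0.24 = 535 → total 747
20–39: 1300 × 0.973 = 1265
40–59: 720 × 0.969 = 698
60–79: 2230 × 0.969 = 2161
Net migration: 0–19 + 40 → 787; 20–39 + 180 → 1445; 40–59 − 160 → 538; 60–79 − 180 → 1981
End of period: [787, 1445, 538, 1981]

747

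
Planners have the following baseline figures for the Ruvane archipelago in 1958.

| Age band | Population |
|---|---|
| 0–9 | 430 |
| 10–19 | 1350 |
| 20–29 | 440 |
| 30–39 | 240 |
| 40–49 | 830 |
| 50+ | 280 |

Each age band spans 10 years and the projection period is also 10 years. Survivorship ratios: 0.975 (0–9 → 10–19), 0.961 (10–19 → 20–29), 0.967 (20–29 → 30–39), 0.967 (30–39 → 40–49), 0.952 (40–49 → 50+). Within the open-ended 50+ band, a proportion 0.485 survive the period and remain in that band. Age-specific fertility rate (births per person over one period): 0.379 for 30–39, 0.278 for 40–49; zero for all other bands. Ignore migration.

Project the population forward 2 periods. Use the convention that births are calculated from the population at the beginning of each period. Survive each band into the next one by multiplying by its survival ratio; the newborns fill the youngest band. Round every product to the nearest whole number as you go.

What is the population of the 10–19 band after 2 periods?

[period 1]
Births: 240 × 0.379 = 91  |  830 × 0.278 = 231 → 322
10–19: 430 × 0.975 = 419
20–29: 1350 × 0.961 = 1297
30–39: 440 × 0.967 = 425
40–49: 240 × 0.967 = 232
50+: 830 × 0.952 + 280 × 0.485 = 790 + 136 = 926
End of period: [322, 419, 1297, 425, 232, 926]
[period 2]
Births: 425 × 0.379 = 161  |  232 × 0.278 = 64 → 225
10–19: 322 × 0.975 = 314
20–29: 419 × 0.961 = 403
30–39: 1297 × 0.967 = 1254
40–49: 425 × 0.967 = 411
50+: 232 × 0.952 + 926 × 0.485 = 221 + 449 = 670
End of period: [225, 314, 403, 1254, 411, 670]

314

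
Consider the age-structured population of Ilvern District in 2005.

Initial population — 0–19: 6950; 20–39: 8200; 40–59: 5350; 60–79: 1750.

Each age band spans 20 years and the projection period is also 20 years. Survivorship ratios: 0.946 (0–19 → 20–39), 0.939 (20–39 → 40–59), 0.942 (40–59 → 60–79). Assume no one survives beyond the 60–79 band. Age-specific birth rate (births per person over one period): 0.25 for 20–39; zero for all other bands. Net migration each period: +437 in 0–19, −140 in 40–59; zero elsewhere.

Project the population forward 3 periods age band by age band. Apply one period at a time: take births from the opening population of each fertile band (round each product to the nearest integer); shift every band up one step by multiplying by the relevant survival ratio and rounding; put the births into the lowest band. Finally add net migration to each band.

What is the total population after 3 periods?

10747

— Period 1 —
Births: 8200 * 0.25 = 2050
20–39: 6950 * 0.946 = 6575
40–59: 8200 * 0.939 = 7700
60–79: 5350 * 0.942 = 5040
Net migration: 0–19 + 437 → 2487; 40–59 − 140 → 7560
→ [2487, 6575, 7560, 5040]
— Period 2 —
Births: 6575 * 0.25 = 1644
20–39: 2487 * 0.946 = 2353
40–59: 6575 * 0.939 = 6174
60–79: 7560 * 0.942 = 7122
Net migration: 0–19 + 437 → 2081; 40–59 − 140 → 6034
→ [2081, 2353, 6034, 7122]
— Period 3 —
Births: 2353 * 0.25 = 588
20–39: 2081 * 0.946 = 1969
40–59: 2353 * 0.939 = 2209
60–79: 6034 * 0.942 = 5684
Net migration: 0–19 + 437 → 1025; 40–59 − 140 → 2069
→ [1025, 1969, 2069, 5684]
Total after period 3: 1025 + 1969 + 2069 + 5684 = 10747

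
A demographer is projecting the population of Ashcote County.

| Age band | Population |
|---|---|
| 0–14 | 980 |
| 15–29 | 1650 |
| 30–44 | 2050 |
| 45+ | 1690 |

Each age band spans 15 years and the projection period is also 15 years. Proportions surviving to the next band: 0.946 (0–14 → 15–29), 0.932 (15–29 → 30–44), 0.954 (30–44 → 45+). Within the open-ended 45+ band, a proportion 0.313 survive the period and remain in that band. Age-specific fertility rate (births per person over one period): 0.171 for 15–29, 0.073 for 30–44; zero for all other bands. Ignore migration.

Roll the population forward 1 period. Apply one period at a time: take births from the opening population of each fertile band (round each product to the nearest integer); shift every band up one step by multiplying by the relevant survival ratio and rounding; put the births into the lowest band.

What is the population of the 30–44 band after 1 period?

1538

Let group 1 be 0–14 through group 4 = 45+.
Period 1.
Births: 1650 × 0.171 = 282  |  2050 × 0.073 = 150 → total 432
Group 2: 980 × 0.946 = 927
Group 3: 1650 × 0.932 = 1538
Group 4: 2050 × 0.954 + 1690 × 0.313 = 1956 + 529 = 2485
Population now: 0–14=432, 15–29=927, 30–44=1538, 45+=2485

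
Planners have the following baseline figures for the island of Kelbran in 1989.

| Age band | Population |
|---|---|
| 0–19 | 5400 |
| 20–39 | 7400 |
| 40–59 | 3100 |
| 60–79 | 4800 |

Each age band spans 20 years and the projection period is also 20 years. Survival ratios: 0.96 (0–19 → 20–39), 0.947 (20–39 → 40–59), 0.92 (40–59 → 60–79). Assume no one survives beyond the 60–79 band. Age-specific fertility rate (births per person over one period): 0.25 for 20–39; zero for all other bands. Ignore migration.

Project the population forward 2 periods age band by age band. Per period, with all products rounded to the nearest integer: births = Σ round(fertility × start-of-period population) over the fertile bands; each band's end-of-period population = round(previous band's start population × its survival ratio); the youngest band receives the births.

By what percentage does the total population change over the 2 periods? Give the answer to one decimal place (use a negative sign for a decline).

-30.3

Call the groups 1 to 4, youngest first.
After projecting period 1:
Births: 7400 × 0.25 = 1850
Group 2: 5400 × 0.96 = 5184
Group 3: 7400 × 0.947 = 7008
Group 4: 3100 × 0.92 = 2852
Population now: 0–19=1850, 20–39=5184, 40–59=7008, 60–79=2852
After projecting period 2:
Births: 5184 × 0.25 = 1296
Group 2: 1850 × 0.96 = 1776
Group 3: 5184 × 0.947 = 4909
Group 4: 7008 × 0.92 = 6447
Population now: 0–19=1296, 20–39=1776, 40–59=4909, 60–79=6447
Total: 20700 → 14428; change = -6272; percentage change = -30.3%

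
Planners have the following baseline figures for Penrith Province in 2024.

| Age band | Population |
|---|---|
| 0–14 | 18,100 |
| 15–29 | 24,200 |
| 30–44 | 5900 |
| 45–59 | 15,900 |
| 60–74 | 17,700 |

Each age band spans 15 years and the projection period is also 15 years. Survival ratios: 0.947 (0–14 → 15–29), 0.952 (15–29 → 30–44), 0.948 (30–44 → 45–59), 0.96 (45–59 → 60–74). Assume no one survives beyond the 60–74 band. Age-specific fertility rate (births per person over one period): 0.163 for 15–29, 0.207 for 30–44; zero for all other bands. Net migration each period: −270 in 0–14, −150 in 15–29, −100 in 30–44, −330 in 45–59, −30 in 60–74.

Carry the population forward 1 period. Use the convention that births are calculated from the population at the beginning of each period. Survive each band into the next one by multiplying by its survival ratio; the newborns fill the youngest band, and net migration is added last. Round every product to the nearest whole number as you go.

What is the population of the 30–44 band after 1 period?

Period 1.
Births: 24200 * 0.163 = 3945 ; 5900 * 0.207 = 1221 ⇒ total 5166
15–29: 18100 * 0.947 = 17141
30–44: 24200 * 0.952 = 23038
45–59: 5900 * 0.948 = 5593
60–74: 15900 * 0.96 = 15264
Net migration: 0–14 − 270 → 4896; 15–29 − 150 → 16991; 30–44 − 100 → 22938; 45–59 − 330 → 5263; 60–74 − 30 → 15234
→ [4896, 16991, 22938, 5263, 15234]

22938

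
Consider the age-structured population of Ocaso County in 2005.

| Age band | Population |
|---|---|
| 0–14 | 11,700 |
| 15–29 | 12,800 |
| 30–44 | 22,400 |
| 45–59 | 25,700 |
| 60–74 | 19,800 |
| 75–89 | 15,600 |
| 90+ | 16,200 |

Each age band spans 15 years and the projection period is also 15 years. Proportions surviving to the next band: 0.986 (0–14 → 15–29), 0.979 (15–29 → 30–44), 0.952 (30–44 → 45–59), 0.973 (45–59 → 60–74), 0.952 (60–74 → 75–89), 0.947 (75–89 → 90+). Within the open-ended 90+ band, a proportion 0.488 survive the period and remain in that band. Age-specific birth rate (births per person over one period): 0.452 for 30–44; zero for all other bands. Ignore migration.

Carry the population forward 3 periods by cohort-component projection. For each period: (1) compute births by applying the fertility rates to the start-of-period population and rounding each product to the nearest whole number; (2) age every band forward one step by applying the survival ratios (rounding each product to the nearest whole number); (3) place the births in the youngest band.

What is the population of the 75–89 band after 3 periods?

19753

Period 1:
Births: 22400 * 0.452 = 10125
15–29: 11700 * 0.986 = 11536
30–44: 12800 * 0.979 = 12531
45–59: 22400 * 0.952 = 21325
60–74: 25700 * 0.973 = 25006
75–89: 19800 * 0.952 = 18850
90+: 15600 * 0.947 + 16200 * 0.488 = 14773 + 7906 = 22679
Giving 10125 / 11536 / 12531 / 21325 / 25006 / 18850 / 22679.
Period 2:
Births: 12531 * 0.452 = 5664
15–29: 10125 * 0.986 = 9983
30–44: 11536 * 0.979 = 11294
45–59: 12531 * 0.952 = 11930
60–74: 21325 * 0.973 = 20749
75–89: 25006 * 0.952 = 23806
90+: 18850 * 0.947 + 22679 * 0.488 = 17851 + 11067 = 28918
Giving 5664 / 9983 / 11294 / 11930 / 20749 / 23806 / 28918.
Period 3:
Births: 11294 * 0.452 = 5105
15–29: 5664 * 0.986 = 5585
30–44: 9983 * 0.979 = 9773
45–59: 11294 * 0.952 = 10752
60–74: 11930 * 0.973 = 11608
75–89: 20749 * 0.952 = 19753
90+: 23806 * 0.947 + 28918 * 0.488 = 22544 + 14112 = 36656
Giving 5105 / 5585 / 9773 / 10752 / 11608 / 19753 / 36656.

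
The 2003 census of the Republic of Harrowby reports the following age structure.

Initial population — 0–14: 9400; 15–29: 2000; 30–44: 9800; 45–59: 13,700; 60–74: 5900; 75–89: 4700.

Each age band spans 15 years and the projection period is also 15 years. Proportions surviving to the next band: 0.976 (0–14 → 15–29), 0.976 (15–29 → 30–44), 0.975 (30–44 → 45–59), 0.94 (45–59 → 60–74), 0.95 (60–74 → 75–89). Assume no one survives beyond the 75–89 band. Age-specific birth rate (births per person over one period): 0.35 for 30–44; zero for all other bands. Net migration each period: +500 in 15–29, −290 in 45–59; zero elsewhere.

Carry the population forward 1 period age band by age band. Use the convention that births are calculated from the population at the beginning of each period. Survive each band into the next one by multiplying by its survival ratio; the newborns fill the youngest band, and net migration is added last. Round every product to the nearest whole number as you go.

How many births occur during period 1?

3430

Let group 1 be 0–14 through group 6 = 75–89.
Period 1:
Births: 9800 × 0.35 = 3430
Group 2: 9400 × 0.976 = 9174
Group 3: 2000 × 0.976 = 1952
Group 4: 9800 × 0.975 = 9555
Group 5: 13700 × 0.94 = 12878
Group 6: 5900 × 0.95 = 5605
Net migration: Group 2 + 500 → 9674; Group 4 − 290 → 9265
→ [3430, 9674, 1952, 9265, 12878, 5605]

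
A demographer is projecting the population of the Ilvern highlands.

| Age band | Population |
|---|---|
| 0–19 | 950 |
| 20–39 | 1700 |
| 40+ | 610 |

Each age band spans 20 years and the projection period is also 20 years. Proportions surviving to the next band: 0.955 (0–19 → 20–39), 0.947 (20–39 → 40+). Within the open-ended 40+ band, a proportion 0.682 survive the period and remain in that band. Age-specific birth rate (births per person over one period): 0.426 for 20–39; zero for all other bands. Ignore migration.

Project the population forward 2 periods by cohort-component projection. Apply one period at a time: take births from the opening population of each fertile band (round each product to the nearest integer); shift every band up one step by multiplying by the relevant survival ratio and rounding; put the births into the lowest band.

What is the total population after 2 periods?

3318

After projecting period 1:
Births: 1700 * 0.426 = 724
20–39: 950 * 0.955 = 907
40+: 1700 * 0.947 + 610 * 0.682 = 1610 + 416 = 2026
Population now: 0–19=724, 20–39=907, 40+=2026
After projecting period 2:
Births: 907 * 0.426 = 386
20–39: 724 * 0.955 = 691
40+: 907 * 0.947 + 2026 * 0.682 = 859 + 1382 = 2241
Population now: 0–19=386, 20–39=691, 40+=2241
Total after period 2: 386 + 691 + 2241 = 3318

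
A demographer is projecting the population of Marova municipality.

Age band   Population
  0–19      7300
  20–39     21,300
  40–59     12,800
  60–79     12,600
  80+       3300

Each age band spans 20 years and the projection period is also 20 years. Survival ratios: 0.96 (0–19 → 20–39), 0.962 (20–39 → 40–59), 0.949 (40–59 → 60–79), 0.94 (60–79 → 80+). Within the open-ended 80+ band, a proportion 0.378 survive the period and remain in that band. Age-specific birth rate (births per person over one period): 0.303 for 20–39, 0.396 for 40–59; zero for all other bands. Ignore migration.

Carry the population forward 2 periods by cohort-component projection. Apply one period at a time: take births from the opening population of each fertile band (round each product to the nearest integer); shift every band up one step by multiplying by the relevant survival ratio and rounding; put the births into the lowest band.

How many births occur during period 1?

11523

(Bands numbered youngest = 1 to oldest = 5.)
[period 1]
Births: 21300 × 0.303 = 6454 ; 12800 × 0.396 = 5069 → total 11523
Band 2: 7300 × 0.96 = 7008
Band 3: 21300 × 0.962 = 20491
Band 4: 12800 × 0.949 = 12147
Band 5: 12600 × 0.94 + 3300 × 0.378 = 11844 + 1247 = 13091
Giving 11523 / 7008 / 20491 / 12147 / 13091.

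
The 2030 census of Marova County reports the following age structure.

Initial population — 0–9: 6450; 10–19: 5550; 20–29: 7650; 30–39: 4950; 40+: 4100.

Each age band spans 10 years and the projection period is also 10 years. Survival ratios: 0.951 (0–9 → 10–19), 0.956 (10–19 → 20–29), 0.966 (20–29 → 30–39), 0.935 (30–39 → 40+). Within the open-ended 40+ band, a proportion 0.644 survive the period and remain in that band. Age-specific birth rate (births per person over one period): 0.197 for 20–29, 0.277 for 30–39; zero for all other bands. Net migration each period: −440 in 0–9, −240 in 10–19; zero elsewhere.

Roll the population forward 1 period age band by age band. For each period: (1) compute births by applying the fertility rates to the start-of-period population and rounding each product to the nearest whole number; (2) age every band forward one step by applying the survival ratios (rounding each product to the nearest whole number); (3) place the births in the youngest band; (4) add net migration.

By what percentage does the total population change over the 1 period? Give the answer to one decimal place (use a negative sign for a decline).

Call the groups 1 to 5, youngest first.
Period 1:
Births: 7650 × 0.197 = 1507 ; 4950 × 0.277 = 1371 ⇒ total 2878
Group 2: 6450 × 0.951 = 6134
Group 3: 5550 × 0.956 = 5306
Group 4: 7650 × 0.966 = 7390
Group 5: 4950 × 0.935 + 4100 × 0.644 = 4628 + 2640 = 7268
Net migration: Group 1 − 440 → 2438; Group 2 − 240 → 5894
Giving 2438 / 5894 / 5306 / 7390 / 7268.
Total: 28700 → 28296; change = -404; percentage change = -1.4%

-1.4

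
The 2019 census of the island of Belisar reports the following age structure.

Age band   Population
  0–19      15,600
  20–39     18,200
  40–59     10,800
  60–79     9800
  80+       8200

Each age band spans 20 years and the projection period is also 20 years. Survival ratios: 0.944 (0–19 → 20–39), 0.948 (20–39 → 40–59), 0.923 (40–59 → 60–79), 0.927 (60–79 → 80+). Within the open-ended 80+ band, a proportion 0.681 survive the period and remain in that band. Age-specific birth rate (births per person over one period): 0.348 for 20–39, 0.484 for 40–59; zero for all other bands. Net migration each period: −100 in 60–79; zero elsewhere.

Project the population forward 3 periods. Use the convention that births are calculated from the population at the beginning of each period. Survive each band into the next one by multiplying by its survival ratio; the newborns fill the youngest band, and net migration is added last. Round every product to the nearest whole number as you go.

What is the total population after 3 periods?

(Bands numbered youngest = 1 to oldest = 5.)
Period 1.
Births: 18200 × 0.348 = 6334 ; 10800 × 0.484 = 5227 → total 11561
Band 2: 15600 × 0.944 = 14726
Band 3: 18200 × 0.948 = 17254
Band 4: 10800 × 0.923 = 9968
Band 5: 9800 × 0.927 + 8200 × 0.681 = 9085 + 5584 = 14669
Net migration: Band 4 − 100 → 9868
Giving 11561 / 14726 / 17254 / 9868 / 14669.
Period 2.
Births: 14726 × 0.348 = 5125 ; 17254 × 0.484 = 8351 → total 13476
Band 2: 11561 × 0.944 = 10914
Band 3: 14726 × 0.948 = 13960
Band 4: 17254 × 0.923 = 15925
Band 5: 9868 × 0.927 + 14669 × 0.681 = 9148 + 9990 = 19138
Net migration: Band 4 − 100 → 15825
Giving 13476 / 10914 / 13960 / 15825 / 19138.
Period 3.
Births: 10914 × 0.348 = 3798 ; 13960 × 0.484 = 6757 → total 10555
Band 2: 13476 × 0.944 = 12721
Band 3: 10914 × 0.948 = 10346
Band 4: 13960 × 0.923 = 12885
Band 5: 15825 × 0.927 + 19138 × 0.681 = 14670 + 13033 = 27703
Net migration: Band 4 − 100 → 12785
Giving 10555 / 12721 / 10346 / 12785 / 27703.
Total after period 3: 10555 + 12721 + 10346 + 12785 + 27703 = 74110

74110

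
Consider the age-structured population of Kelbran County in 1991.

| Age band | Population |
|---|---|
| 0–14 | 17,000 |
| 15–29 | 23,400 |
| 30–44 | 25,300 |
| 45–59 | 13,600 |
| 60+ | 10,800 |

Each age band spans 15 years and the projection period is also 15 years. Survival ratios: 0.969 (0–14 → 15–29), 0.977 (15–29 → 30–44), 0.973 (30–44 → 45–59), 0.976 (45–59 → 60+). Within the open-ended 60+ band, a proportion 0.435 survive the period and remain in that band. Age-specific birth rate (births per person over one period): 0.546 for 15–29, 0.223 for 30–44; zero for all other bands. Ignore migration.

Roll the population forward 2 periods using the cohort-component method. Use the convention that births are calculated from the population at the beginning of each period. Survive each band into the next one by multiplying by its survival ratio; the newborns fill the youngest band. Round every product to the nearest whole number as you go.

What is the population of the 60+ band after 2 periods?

After projecting period 1:
Births: 23400 × 0.546 = 12776  |  25300 × 0.223 = 5642 ⇒ total 18418
15–29: 17000 × 0.969 = 16473
30–44: 23400 × 0.977 = 22862
45–59: 25300 × 0.973 = 24617
60+: 13600 × 0.976 + 10800 × 0.435 = 13274 + 4698 = 17972
Population now: 0–14=18418, 15–29=16473, 30–44=22862, 45–59=24617, 60+=17972
After projecting period 2:
Births: 16473 × 0.546 = 8994  |  22862 × 0.223 = 5098 ⇒ total 14092
15–29: 18418 × 0.969 = 17847
30–44: 16473 × 0.977 = 16094
45–59: 22862 × 0.973 = 22245
60+: 24617 × 0.976 + 17972 × 0.435 = 24026 + 7818 = 31844
Population now: 0–14=14092, 15–29=17847, 30–44=16094, 45–59=22245, 60+=31844

31844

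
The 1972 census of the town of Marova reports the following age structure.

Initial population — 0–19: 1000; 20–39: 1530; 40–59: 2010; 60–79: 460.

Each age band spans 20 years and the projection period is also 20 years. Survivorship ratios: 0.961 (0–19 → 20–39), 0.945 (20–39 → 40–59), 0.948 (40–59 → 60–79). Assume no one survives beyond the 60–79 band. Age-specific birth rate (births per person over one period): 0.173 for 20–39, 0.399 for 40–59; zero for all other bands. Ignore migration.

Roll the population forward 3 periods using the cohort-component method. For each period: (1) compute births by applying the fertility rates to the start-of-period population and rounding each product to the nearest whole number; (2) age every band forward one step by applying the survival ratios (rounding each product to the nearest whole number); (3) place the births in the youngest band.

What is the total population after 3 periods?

Period 1:
Births: 1530 × 0.173 = 265 ; 2010 × 0.399 = 802 — total 1067
20–39: 1000 × 0.961 = 961
40–59: 1530 × 0.945 = 1446
60–79: 2010 × 0.948 = 1905
Population now: 0–19=1067, 20–39=961, 40–59=1446, 60–79=1905
Period 2:
Births: 961 × 0.173 = 166 ; 1446 × 0.399 = 577 — total 743
20–39: 1067 × 0.961 = 1025
40–59: 961 × 0.945 = 908
60–79: 1446 × 0.948 = 1371
Population now: 0–19=743, 20–39=1025, 40–59=908, 60–79=1371
Period 3:
Births: 1025 × 0.173 = 177 ; 908 × 0.399 = 362 — total 539
20–39: 743 × 0.961 = 714
40–59: 1025 × 0.945 = 969
60–79: 908 × 0.948 = 861
Population now: 0–19=539, 20–39=714, 40–59=969, 60–79=861
Total after period 3: 539 + 714 + 969 + 861 = 3083

3083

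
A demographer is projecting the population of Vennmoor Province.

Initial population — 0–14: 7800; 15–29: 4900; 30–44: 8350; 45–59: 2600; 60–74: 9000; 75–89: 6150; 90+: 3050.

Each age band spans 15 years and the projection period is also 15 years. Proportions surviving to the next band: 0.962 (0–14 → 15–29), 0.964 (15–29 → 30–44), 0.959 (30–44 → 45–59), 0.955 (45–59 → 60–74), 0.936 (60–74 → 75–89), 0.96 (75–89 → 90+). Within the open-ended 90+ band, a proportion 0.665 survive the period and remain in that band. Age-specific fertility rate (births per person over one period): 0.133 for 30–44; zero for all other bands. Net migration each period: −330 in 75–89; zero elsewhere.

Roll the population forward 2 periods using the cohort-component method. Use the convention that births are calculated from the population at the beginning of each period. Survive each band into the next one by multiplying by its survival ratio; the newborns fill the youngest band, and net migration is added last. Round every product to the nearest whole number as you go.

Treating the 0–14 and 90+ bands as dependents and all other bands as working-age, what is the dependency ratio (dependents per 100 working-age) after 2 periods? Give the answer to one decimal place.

— Period 1 —
Births: 8350 × 0.133 = 1111
15–29: 7800 × 0.962 = 7504
30–44: 4900 × 0.964 = 4724
45–59: 8350 × 0.959 = 8008
60–74: 2600 × 0.955 = 2483
75–89: 9000 × 0.936 = 8424
90+: 6150 × 0.96 + 3050 × 0.665 = 5904 + 2028 = 7932
Net migration: 75–89 − 330 → 8094
Population now: 0–14=1111, 15–29=7504, 30–44=4724, 45–59=8008, 60–74=2483, 75–89=8094, 90+=7932
— Period 2 —
Births: 4724 × 0.133 = 628
15–29: 1111 × 0.962 = 1069
30–44: 7504 × 0.964 = 7234
45–59: 4724 × 0.959 = 4530
60–74: 8008 × 0.955 = 7648
75–89: 2483 × 0.936 = 2324
90+: 8094 × 0.96 + 7932 × 0.665 = 7770 + 5275 = 13045
Net migration: 75–89 − 330 → 1994
Population now: 0–14=628, 15–29=1069, 30–44=7234, 45–59=4530, 60–74=7648, 75–89=1994, 90+=13045
Dependents (band 0–14 + band 90+) = 628 + 13045 = 13673; working-age = 22475; ratio = 13673/22475 × 100 = 60.8

60.8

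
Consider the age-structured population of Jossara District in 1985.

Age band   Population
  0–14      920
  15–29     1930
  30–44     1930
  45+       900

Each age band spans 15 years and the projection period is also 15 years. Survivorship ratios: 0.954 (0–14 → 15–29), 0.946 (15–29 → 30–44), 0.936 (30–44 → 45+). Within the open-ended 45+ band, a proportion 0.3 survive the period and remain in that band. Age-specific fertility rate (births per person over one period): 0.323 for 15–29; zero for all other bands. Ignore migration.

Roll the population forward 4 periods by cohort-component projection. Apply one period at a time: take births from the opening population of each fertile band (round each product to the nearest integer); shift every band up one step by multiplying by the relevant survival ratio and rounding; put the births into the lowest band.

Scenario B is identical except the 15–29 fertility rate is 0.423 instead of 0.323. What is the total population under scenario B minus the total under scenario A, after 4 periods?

Let band 1 be 0–14 through band 4 = 45+.
— Period 1 —
Births: 1930 * 0.323 = 623
Band 2: 920 * 0.954 = 878
Band 3: 1930 * 0.946 = 1826
Band 4: 1930 * 0.936 + 900 * 0.3 = 1806 + 270 = 2076
Population now: 0–14=623, 15–29=878, 30–44=1826, 45+=2076
— Period 2 —
Births: 878 * 0.323 = 284
Band 2: 623 * 0.954 = 594
Band 3: 878 * 0.946 = 831
Band 4: 1826 * 0.936 + 2076 * 0.3 = 1709 + 623 = 2332
Population now: 0–14=284, 15–29=594, 30–44=831, 45+=2332
— Period 3 —
Births: 594 * 0.323 = 192
Band 2: 284 * 0.954 = 271
Band 3: 594 * 0.946 = 562
Band 4: 831 * 0.936 + 2332 * 0.3 = 778 + 700 = 1478
Population now: 0–14=192, 15–29=271, 30–44=562, 45+=1478
— Period 4 —
Births: 271 * 0.323 = 88
Band 2: 192 * 0.954 = 183
Band 3: 271 * 0.946 = 256
Band 4: 562 * 0.936 + 1478 * 0.3 = 526 + 443 = 969
Population now: 0–14=88, 15–29=183, 30–44=256, 45+=969
Scenario A total after 4 periods: 1496
Scenario B projection —
— Period 1 —
Births: 1930 * 0.423 = 816
Band 2: 920 * 0.954 = 878
Band 3: 1930 * 0.946 = 1826
Band 4: 1930 * 0.936 + 900 * 0.3 = 1806 + 270 = 2076
Population now: 0–14=816, 15–29=878, 30–44=1826, 45+=2076
— Period 2 —
Births: 878 * 0.423 = 371
Band 2: 816 * 0.954 = 778
Band 3: 878 * 0.946 = 831
Band 4: 1826 * 0.936 + 2076 * 0.3 = 1709 + 623 = 2332
Population now: 0–14=371, 15–29=778, 30–44=831, 45+=2332
— Period 3 —
Births: 778 * 0.423 = 329
Band 2: 371 * 0.954 = 354
Band 3: 778 * 0.946 = 736
Band 4: 831 * 0.936 + 2332 * 0.3 = 778 + 700 = 1478
Population now: 0–14=329, 15–29=354, 30–44=736, 45+=1478
— Period 4 —
Births: 354 * 0.423 = 150
Band 2: 329 * 0.954 = 314
Band 3: 354 * 0.946 = 335
Band 4: 736 * 0.936 + 1478 * 0.3 = 689 + 443 = 1132
Population now: 0–14=150, 15–29=314, 30–44=335, 45+=1132
Scenario B total after 4 periods: 1931
Difference B − A = 1931 − 1496 = 435

435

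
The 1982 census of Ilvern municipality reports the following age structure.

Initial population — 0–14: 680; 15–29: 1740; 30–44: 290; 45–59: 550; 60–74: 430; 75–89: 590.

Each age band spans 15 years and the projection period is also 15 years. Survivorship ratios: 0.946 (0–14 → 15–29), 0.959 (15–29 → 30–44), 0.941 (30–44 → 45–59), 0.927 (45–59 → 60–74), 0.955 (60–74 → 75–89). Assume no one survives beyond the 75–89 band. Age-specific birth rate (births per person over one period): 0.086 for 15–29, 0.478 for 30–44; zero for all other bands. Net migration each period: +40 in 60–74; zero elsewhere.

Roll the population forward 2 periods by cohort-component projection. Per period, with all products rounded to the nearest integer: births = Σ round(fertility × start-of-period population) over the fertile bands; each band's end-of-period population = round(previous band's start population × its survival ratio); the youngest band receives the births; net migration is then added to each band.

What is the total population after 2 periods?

4132

Call the bands 1 to 6, youngest first.
After projecting period 1:
Births: 1740 × 0.086 = 150  |  290 × 0.478 = 139 — total 289
Band 2: 680 × 0.946 = 643
Band 3: 1740 × 0.959 = 1669
Band 4: 290 × 0.941 = 273
Band 5: 550 × 0.927 = 510
Band 6: 430 × 0.955 = 411
Net migration: Band 5 + 40 → 550
Population now: 0–14=289, 15–29=643, 30–44=1669, 45–59=273, 60–74=550, 75–89=411
After projecting period 2:
Births: 643 × 0.086 = 55  |  1669 × 0.478 = 798 — total 853
Band 2: 289 × 0.946 = 273
Band 3: 643 × 0.959 = 617
Band 4: 1669 × 0.941 = 1571
Band 5: 273 × 0.927 = 253
Band 6: 550 × 0.955 = 525
Net migration: Band 5 + 40 → 293
Population now: 0–14=853, 15–29=273, 30–44=617, 45–59=1571, 60–74=293, 75–89=525
Total after period 2: 853 + 273 + 617 + 1571 + 293 + 525 = 4132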